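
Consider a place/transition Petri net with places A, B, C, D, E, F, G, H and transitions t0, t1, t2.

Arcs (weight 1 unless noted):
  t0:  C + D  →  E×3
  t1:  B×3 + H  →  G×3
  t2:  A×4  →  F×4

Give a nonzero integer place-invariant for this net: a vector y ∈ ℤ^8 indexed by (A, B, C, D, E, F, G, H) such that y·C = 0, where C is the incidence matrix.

Incidence matrix C (rows=places, cols=transitions):
       t0   t1   t2
    A   0    0   -4
    B   0   -3    0
    C  -1    0    0
    D  -1    0    0
    E   3    0    0
    F   0    0    4
    G   0    3    0
    H   0   -1    0

Candidate y = [0, 0, 1, -1, 0, 0, 0, 0]; check y·C column-wise:
  col t0: 1·-1 + -1·-1 + 0·3 = 0
  col t1: 0·-3 + 1·0 + -1·0 + 0·3 + 0·-1 = 0
  col t2: 0·-4 + 1·0 + -1·0 + 0·4 = 0

y = (A:0, B:0, C:1, D:-1, E:0, F:0, G:0, H:0)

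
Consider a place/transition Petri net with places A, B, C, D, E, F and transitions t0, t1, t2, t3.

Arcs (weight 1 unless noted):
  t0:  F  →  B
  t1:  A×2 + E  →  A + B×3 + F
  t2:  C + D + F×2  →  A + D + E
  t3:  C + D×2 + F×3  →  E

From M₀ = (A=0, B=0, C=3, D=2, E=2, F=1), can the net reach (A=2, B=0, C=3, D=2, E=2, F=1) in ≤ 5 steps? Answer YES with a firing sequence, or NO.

depth 0: 1 marking
depth 1: 2 markings reached so far
depth 2: 2 markings reached so far
(frontier empty at depth 2; search complete)
target is not among the 2 markings reachable within 5 steps

NO — not reachable within 5 firings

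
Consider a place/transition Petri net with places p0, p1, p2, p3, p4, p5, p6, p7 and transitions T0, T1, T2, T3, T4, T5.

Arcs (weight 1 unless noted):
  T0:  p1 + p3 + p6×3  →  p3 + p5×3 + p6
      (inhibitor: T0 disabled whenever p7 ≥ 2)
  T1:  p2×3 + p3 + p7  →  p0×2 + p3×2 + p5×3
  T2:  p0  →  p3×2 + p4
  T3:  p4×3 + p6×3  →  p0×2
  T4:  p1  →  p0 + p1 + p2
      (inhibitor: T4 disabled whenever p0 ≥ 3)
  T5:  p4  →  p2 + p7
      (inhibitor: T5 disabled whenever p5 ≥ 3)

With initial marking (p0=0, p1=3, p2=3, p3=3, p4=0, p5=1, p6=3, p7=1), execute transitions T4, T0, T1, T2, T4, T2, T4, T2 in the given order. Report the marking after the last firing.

(p0=2, p1=2, p2=3, p3=10, p4=3, p5=7, p6=1, p7=0)

step 1: fire T4:  (p0=0, p1=3, p2=3, p3=3, p4=0, p5=1, p6=3, p7=1) → (p0=1, p1=3, p2=4, p3=3, p4=0, p5=1, p6=3, p7=1)
step 2: fire T0:  (p0=1, p1=3, p2=4, p3=3, p4=0, p5=1, p6=3, p7=1) → (p0=1, p1=2, p2=4, p3=3, p4=0, p5=4, p6=1, p7=1)
step 3: fire T1:  (p0=1, p1=2, p2=4, p3=3, p4=0, p5=4, p6=1, p7=1) → (p0=3, p1=2, p2=1, p3=4, p4=0, p5=7, p6=1, p7=0)
step 4: fire T2:  (p0=3, p1=2, p2=1, p3=4, p4=0, p5=7, p6=1, p7=0) → (p0=2, p1=2, p2=1, p3=6, p4=1, p5=7, p6=1, p7=0)
step 5: fire T4:  (p0=2, p1=2, p2=1, p3=6, p4=1, p5=7, p6=1, p7=0) → (p0=3, p1=2, p2=2, p3=6, p4=1, p5=7, p6=1, p7=0)
step 6: fire T2:  (p0=3, p1=2, p2=2, p3=6, p4=1, p5=7, p6=1, p7=0) → (p0=2, p1=2, p2=2, p3=8, p4=2, p5=7, p6=1, p7=0)
step 7: fire T4:  (p0=2, p1=2, p2=2, p3=8, p4=2, p5=7, p6=1, p7=0) → (p0=3, p1=2, p2=3, p3=8, p4=2, p5=7, p6=1, p7=0)
step 8: fire T2:  (p0=3, p1=2, p2=3, p3=8, p4=2, p5=7, p6=1, p7=0) → (p0=2, p1=2, p2=3, p3=10, p4=3, p5=7, p6=1, p7=0)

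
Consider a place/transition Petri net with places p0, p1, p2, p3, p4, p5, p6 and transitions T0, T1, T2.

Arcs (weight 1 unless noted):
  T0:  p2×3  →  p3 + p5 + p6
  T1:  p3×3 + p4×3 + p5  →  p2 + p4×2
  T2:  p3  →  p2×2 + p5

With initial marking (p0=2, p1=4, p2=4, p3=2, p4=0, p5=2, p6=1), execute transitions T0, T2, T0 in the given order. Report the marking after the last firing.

step 1: fire T0:  (p0=2, p1=4, p2=4, p3=2, p4=0, p5=2, p6=1) → (p0=2, p1=4, p2=1, p3=3, p4=0, p5=3, p6=2)
step 2: fire T2:  (p0=2, p1=4, p2=1, p3=3, p4=0, p5=3, p6=2) → (p0=2, p1=4, p2=3, p3=2, p4=0, p5=4, p6=2)
step 3: fire T0:  (p0=2, p1=4, p2=3, p3=2, p4=0, p5=4, p6=2) → (p0=2, p1=4, p2=0, p3=3, p4=0, p5=5, p6=3)

(p0=2, p1=4, p2=0, p3=3, p4=0, p5=5, p6=3)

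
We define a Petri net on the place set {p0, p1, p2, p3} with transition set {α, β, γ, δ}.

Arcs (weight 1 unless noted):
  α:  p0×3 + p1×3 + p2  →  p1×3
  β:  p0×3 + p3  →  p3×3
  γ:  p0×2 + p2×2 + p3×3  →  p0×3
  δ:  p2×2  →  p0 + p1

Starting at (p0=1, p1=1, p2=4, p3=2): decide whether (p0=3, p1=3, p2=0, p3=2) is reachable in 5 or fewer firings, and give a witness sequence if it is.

YES — reachable via ⟨δ, δ⟩ (2 firings)

step 1: fire δ:  (p0=1, p1=1, p2=4, p3=2) → (p0=2, p1=2, p2=2, p3=2)
step 2: fire δ:  (p0=2, p1=2, p2=2, p3=2) → (p0=3, p1=3, p2=0, p3=2)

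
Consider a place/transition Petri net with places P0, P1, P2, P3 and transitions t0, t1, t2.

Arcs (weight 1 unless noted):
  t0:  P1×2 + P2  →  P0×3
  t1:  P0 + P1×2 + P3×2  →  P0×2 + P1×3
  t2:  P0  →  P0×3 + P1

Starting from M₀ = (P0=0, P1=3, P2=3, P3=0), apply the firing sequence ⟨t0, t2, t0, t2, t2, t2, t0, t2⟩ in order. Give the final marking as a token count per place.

step 1: fire t0:  (P0=0, P1=3, P2=3, P3=0) → (P0=3, P1=1, P2=2, P3=0)
step 2: fire t2:  (P0=3, P1=1, P2=2, P3=0) → (P0=5, P1=2, P2=2, P3=0)
step 3: fire t0:  (P0=5, P1=2, P2=2, P3=0) → (P0=8, P1=0, P2=1, P3=0)
step 4: fire t2:  (P0=8, P1=0, P2=1, P3=0) → (P0=10, P1=1, P2=1, P3=0)
step 5: fire t2:  (P0=10, P1=1, P2=1, P3=0) → (P0=12, P1=2, P2=1, P3=0)
step 6: fire t2:  (P0=12, P1=2, P2=1, P3=0) → (P0=14, P1=3, P2=1, P3=0)
step 7: fire t0:  (P0=14, P1=3, P2=1, P3=0) → (P0=17, P1=1, P2=0, P3=0)
step 8: fire t2:  (P0=17, P1=1, P2=0, P3=0) → (P0=19, P1=2, P2=0, P3=0)

(P0=19, P1=2, P2=0, P3=0)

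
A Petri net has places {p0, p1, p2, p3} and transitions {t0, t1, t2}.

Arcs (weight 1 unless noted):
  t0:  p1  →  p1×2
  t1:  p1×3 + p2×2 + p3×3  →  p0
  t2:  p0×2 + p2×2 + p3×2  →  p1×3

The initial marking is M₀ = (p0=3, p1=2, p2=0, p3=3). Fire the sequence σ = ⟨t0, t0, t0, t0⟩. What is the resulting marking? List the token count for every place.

step 1: fire t0:  (p0=3, p1=2, p2=0, p3=3) → (p0=3, p1=3, p2=0, p3=3)
step 2: fire t0:  (p0=3, p1=3, p2=0, p3=3) → (p0=3, p1=4, p2=0, p3=3)
step 3: fire t0:  (p0=3, p1=4, p2=0, p3=3) → (p0=3, p1=5, p2=0, p3=3)
step 4: fire t0:  (p0=3, p1=5, p2=0, p3=3) → (p0=3, p1=6, p2=0, p3=3)

(p0=3, p1=6, p2=0, p3=3)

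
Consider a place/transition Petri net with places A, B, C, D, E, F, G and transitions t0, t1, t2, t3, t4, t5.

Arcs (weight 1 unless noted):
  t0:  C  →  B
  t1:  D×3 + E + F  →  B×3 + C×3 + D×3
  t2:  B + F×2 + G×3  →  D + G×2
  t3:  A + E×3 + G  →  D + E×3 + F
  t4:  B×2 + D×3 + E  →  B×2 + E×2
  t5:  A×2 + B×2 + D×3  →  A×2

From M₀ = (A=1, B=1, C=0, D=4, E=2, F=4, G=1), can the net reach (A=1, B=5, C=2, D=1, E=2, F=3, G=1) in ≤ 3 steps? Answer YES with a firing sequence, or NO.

YES — reachable via ⟨t1, t0, t4⟩ (3 firings)

step 1: fire t1:  (A=1, B=1, C=0, D=4, E=2, F=4, G=1) → (A=1, B=4, C=3, D=4, E=1, F=3, G=1)
step 2: fire t0:  (A=1, B=4, C=3, D=4, E=1, F=3, G=1) → (A=1, B=5, C=2, D=4, E=1, F=3, G=1)
step 3: fire t4:  (A=1, B=5, C=2, D=4, E=1, F=3, G=1) → (A=1, B=5, C=2, D=1, E=2, F=3, G=1)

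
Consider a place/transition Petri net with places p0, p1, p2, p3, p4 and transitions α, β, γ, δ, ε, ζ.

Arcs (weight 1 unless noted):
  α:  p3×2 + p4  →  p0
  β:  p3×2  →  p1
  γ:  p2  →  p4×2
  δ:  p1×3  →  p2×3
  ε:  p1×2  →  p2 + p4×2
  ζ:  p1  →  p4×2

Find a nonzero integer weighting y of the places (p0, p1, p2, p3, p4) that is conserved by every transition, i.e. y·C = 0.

y = (p0:3, p1:2, p2:2, p3:1, p4:1)

Incidence matrix C (rows=places, cols=transitions):
        α    β    γ    δ    ε    ζ
   p0   1    0    0    0    0    0
   p1   0    1    0   -3   -2   -1
   p2   0    0   -1    3    1    0
   p3  -2   -2    0    0    0    0
   p4  -1    0    2    0    2    2

Candidate y = [3, 2, 2, 1, 1]; check y·C column-wise:
  col α: 3·1 + 2·0 + 2·0 + 1·-2 + 1·-1 = 0
  col β: 3·0 + 2·1 + 2·0 + 1·-2 + 1·0 = 0
  col γ: 3·0 + 2·0 + 2·-1 + 1·0 + 1·2 = 0
  col δ: 3·0 + 2·-3 + 2·3 + 1·0 + 1·0 = 0
  col ε: 3·0 + 2·-2 + 2·1 + 1·0 + 1·2 = 0
  col ζ: 3·0 + 2·-1 + 2·0 + 1·0 + 1·2 = 0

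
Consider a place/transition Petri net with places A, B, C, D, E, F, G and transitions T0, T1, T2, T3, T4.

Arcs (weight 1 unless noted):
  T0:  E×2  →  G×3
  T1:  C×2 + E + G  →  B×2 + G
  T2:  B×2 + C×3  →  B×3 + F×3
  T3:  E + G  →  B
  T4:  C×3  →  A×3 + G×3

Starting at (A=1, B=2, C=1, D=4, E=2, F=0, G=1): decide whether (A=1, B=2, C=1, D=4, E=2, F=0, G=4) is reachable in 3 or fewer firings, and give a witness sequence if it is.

NO — not reachable within 3 firings

depth 0: 1 marking
depth 1: 3 markings reached so far
depth 2: 3 markings reached so far
(frontier empty at depth 2; search complete)
target is not among the 3 markings reachable within 3 steps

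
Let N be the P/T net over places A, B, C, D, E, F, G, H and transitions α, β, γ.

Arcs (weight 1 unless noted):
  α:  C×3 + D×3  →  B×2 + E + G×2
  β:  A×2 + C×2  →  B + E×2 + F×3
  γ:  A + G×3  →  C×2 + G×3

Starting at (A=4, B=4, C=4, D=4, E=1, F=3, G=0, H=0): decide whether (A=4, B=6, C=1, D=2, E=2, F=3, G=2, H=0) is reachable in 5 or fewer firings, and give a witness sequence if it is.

NO — not reachable within 5 firings

depth 0: 1 marking
depth 1: 3 markings reached so far
depth 2: 4 markings reached so far
depth 3: 4 markings reached so far
(frontier empty at depth 3; search complete)
target is not among the 4 markings reachable within 5 steps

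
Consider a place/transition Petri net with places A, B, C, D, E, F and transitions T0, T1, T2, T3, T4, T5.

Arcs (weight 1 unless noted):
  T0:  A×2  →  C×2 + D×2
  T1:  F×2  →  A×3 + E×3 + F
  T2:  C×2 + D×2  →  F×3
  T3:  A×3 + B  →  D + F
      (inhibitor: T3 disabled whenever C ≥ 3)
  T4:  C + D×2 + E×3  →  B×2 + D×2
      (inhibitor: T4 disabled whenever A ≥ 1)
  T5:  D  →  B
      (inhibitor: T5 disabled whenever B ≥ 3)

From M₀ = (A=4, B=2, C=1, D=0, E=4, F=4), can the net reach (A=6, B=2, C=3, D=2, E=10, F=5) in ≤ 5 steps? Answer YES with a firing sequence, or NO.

step 1: fire T0:  (A=4, B=2, C=1, D=0, E=4, F=4) → (A=2, B=2, C=3, D=2, E=4, F=4)
step 2: fire T0:  (A=2, B=2, C=3, D=2, E=4, F=4) → (A=0, B=2, C=5, D=4, E=4, F=4)
step 3: fire T1:  (A=0, B=2, C=5, D=4, E=4, F=4) → (A=3, B=2, C=5, D=4, E=7, F=3)
step 4: fire T1:  (A=3, B=2, C=5, D=4, E=7, F=3) → (A=6, B=2, C=5, D=4, E=10, F=2)
step 5: fire T2:  (A=6, B=2, C=5, D=4, E=10, F=2) → (A=6, B=2, C=3, D=2, E=10, F=5)

YES — reachable via ⟨T0, T0, T1, T1, T2⟩ (5 firings)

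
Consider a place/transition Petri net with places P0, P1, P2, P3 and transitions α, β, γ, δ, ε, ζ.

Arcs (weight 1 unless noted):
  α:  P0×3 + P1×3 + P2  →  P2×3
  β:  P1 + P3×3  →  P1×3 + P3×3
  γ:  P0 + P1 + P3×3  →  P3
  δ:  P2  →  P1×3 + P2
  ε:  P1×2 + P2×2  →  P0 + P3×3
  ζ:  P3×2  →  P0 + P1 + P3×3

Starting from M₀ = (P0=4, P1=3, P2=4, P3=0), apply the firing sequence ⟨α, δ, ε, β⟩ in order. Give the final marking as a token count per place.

step 1: fire α:  (P0=4, P1=3, P2=4, P3=0) → (P0=1, P1=0, P2=6, P3=0)
step 2: fire δ:  (P0=1, P1=0, P2=6, P3=0) → (P0=1, P1=3, P2=6, P3=0)
step 3: fire ε:  (P0=1, P1=3, P2=6, P3=0) → (P0=2, P1=1, P2=4, P3=3)
step 4: fire β:  (P0=2, P1=1, P2=4, P3=3) → (P0=2, P1=3, P2=4, P3=3)

(P0=2, P1=3, P2=4, P3=3)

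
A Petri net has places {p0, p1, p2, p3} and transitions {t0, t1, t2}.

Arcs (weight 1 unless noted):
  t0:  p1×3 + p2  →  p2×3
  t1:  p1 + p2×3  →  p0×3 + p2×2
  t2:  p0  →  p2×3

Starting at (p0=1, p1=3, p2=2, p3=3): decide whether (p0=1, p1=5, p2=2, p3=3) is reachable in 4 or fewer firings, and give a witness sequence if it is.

NO — not reachable within 4 firings

depth 0: 1 marking
depth 1: 3 markings reached so far
depth 2: 5 markings reached so far
depth 3: 7 markings reached so far
depth 4: 10 markings reached so far
target is not among the 10 markings reachable within 4 steps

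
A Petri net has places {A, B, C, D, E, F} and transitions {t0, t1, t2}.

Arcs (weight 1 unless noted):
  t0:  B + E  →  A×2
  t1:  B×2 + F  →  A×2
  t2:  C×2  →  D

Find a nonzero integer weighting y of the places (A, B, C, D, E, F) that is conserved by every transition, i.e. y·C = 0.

Incidence matrix C (rows=places, cols=transitions):
       t0   t1   t2
    A   2    2    0
    B  -1   -2    0
    C   0    0   -2
    D   0    0    1
    E  -1    0    0
    F   0   -1    0

Candidate y = [0, 0, 1, 2, 0, 0]; check y·C column-wise:
  col t0: 0·2 + 0·-1 + 1·0 + 2·0 + 0·-1 = 0
  col t1: 0·2 + 0·-2 + 1·0 + 2·0 + 0·-1 = 0
  col t2: 1·-2 + 2·1 = 0

y = (A:0, B:0, C:1, D:2, E:0, F:0)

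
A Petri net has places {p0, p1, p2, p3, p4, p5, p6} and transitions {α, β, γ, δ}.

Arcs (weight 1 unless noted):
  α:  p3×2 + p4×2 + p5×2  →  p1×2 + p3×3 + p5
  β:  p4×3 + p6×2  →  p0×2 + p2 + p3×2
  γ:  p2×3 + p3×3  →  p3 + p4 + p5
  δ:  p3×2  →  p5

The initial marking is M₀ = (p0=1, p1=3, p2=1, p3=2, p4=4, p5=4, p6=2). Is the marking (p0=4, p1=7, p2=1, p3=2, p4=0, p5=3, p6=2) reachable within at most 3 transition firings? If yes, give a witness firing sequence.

NO — not reachable within 3 firings

depth 0: 1 marking
depth 1: 4 markings reached so far
depth 2: 7 markings reached so far
depth 3: 9 markings reached so far
target is not among the 9 markings reachable within 3 steps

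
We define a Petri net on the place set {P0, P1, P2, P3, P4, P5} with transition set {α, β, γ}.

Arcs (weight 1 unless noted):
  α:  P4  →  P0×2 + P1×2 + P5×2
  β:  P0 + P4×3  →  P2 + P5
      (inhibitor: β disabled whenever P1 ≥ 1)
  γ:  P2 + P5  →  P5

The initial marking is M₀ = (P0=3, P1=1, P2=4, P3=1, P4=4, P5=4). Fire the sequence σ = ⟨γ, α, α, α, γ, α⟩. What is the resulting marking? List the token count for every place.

step 1: fire γ:  (P0=3, P1=1, P2=4, P3=1, P4=4, P5=4) → (P0=3, P1=1, P2=3, P3=1, P4=4, P5=4)
step 2: fire α:  (P0=3, P1=1, P2=3, P3=1, P4=4, P5=4) → (P0=5, P1=3, P2=3, P3=1, P4=3, P5=6)
step 3: fire α:  (P0=5, P1=3, P2=3, P3=1, P4=3, P5=6) → (P0=7, P1=5, P2=3, P3=1, P4=2, P5=8)
step 4: fire α:  (P0=7, P1=5, P2=3, P3=1, P4=2, P5=8) → (P0=9, P1=7, P2=3, P3=1, P4=1, P5=10)
step 5: fire γ:  (P0=9, P1=7, P2=3, P3=1, P4=1, P5=10) → (P0=9, P1=7, P2=2, P3=1, P4=1, P5=10)
step 6: fire α:  (P0=9, P1=7, P2=2, P3=1, P4=1, P5=10) → (P0=11, P1=9, P2=2, P3=1, P4=0, P5=12)

(P0=11, P1=9, P2=2, P3=1, P4=0, P5=12)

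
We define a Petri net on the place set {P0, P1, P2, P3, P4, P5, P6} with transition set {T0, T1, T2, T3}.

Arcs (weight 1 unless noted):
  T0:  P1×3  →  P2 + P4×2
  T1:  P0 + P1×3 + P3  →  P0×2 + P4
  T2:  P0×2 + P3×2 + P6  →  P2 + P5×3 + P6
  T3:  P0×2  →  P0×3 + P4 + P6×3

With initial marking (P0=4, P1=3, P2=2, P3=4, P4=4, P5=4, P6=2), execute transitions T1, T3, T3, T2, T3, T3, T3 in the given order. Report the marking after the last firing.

(P0=8, P1=0, P2=3, P3=1, P4=10, P5=7, P6=17)

step 1: fire T1:  (P0=4, P1=3, P2=2, P3=4, P4=4, P5=4, P6=2) → (P0=5, P1=0, P2=2, P3=3, P4=5, P5=4, P6=2)
step 2: fire T3:  (P0=5, P1=0, P2=2, P3=3, P4=5, P5=4, P6=2) → (P0=6, P1=0, P2=2, P3=3, P4=6, P5=4, P6=5)
step 3: fire T3:  (P0=6, P1=0, P2=2, P3=3, P4=6, P5=4, P6=5) → (P0=7, P1=0, P2=2, P3=3, P4=7, P5=4, P6=8)
step 4: fire T2:  (P0=7, P1=0, P2=2, P3=3, P4=7, P5=4, P6=8) → (P0=5, P1=0, P2=3, P3=1, P4=7, P5=7, P6=8)
step 5: fire T3:  (P0=5, P1=0, P2=3, P3=1, P4=7, P5=7, P6=8) → (P0=6, P1=0, P2=3, P3=1, P4=8, P5=7, P6=11)
step 6: fire T3:  (P0=6, P1=0, P2=3, P3=1, P4=8, P5=7, P6=11) → (P0=7, P1=0, P2=3, P3=1, P4=9, P5=7, P6=14)
step 7: fire T3:  (P0=7, P1=0, P2=3, P3=1, P4=9, P5=7, P6=14) → (P0=8, P1=0, P2=3, P3=1, P4=10, P5=7, P6=17)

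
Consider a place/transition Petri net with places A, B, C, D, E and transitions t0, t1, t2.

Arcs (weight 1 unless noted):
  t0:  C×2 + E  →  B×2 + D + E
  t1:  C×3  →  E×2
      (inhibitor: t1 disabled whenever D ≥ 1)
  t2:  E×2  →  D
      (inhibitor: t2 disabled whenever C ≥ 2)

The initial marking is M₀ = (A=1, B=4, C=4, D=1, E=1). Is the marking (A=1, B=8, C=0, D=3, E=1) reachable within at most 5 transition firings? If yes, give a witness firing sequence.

YES — reachable via ⟨t0, t0⟩ (2 firings)

step 1: fire t0:  (A=1, B=4, C=4, D=1, E=1) → (A=1, B=6, C=2, D=2, E=1)
step 2: fire t0:  (A=1, B=6, C=2, D=2, E=1) → (A=1, B=8, C=0, D=3, E=1)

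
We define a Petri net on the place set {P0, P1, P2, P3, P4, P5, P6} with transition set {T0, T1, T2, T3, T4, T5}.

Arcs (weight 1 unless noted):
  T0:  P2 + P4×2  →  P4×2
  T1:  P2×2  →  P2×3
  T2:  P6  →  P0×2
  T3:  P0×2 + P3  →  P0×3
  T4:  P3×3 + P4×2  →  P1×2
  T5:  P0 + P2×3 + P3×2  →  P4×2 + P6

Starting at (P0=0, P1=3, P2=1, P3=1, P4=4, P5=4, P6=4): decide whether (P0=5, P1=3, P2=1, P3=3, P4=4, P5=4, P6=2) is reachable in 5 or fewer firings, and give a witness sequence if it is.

depth 0: 1 marking
depth 1: 3 markings reached so far
depth 2: 6 markings reached so far
depth 3: 10 markings reached so far
depth 4: 14 markings reached so far
depth 5: 17 markings reached so far
target is not among the 17 markings reachable within 5 steps

NO — not reachable within 5 firings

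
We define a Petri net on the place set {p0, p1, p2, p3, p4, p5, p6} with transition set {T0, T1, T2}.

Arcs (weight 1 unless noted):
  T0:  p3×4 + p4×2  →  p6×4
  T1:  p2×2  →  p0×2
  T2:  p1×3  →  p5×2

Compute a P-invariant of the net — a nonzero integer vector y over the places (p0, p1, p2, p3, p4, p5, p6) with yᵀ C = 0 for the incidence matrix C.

Incidence matrix C (rows=places, cols=transitions):
       T0   T1   T2
   p0   0    2    0
   p1   0    0   -3
   p2   0   -2    0
   p3  -4    0    0
   p4  -2    0    0
   p5   0    0    2
   p6   4    0    0

Candidate y = [1, 0, 1, 0, 0, 0, 0]; check y·C column-wise:
  col T0: 1·0 + 1·0 + 0·-4 + 0·-2 + 0·4 = 0
  col T1: 1·2 + 1·-2 = 0
  col T2: 1·0 + 0·-3 + 1·0 + 0·2 = 0

y = (p0:1, p1:0, p2:1, p3:0, p4:0, p5:0, p6:0)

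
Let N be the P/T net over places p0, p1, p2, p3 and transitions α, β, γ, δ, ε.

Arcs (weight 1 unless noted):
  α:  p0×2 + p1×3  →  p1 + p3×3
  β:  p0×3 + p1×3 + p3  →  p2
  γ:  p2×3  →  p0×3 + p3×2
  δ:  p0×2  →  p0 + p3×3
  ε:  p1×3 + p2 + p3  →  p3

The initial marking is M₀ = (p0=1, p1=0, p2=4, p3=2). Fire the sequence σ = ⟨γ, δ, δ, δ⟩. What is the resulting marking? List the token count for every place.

step 1: fire γ:  (p0=1, p1=0, p2=4, p3=2) → (p0=4, p1=0, p2=1, p3=4)
step 2: fire δ:  (p0=4, p1=0, p2=1, p3=4) → (p0=3, p1=0, p2=1, p3=7)
step 3: fire δ:  (p0=3, p1=0, p2=1, p3=7) → (p0=2, p1=0, p2=1, p3=10)
step 4: fire δ:  (p0=2, p1=0, p2=1, p3=10) → (p0=1, p1=0, p2=1, p3=13)

(p0=1, p1=0, p2=1, p3=13)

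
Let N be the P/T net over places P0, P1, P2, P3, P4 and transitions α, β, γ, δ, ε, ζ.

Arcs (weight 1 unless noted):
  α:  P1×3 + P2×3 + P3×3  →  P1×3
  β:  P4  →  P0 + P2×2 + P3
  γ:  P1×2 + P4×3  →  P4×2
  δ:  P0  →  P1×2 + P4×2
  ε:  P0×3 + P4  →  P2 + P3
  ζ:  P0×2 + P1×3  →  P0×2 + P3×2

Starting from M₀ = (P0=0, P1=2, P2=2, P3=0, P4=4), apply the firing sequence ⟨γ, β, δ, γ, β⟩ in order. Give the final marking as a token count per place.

(P0=1, P1=0, P2=6, P3=2, P4=2)

step 1: fire γ:  (P0=0, P1=2, P2=2, P3=0, P4=4) → (P0=0, P1=0, P2=2, P3=0, P4=3)
step 2: fire β:  (P0=0, P1=0, P2=2, P3=0, P4=3) → (P0=1, P1=0, P2=4, P3=1, P4=2)
step 3: fire δ:  (P0=1, P1=0, P2=4, P3=1, P4=2) → (P0=0, P1=2, P2=4, P3=1, P4=4)
step 4: fire γ:  (P0=0, P1=2, P2=4, P3=1, P4=4) → (P0=0, P1=0, P2=4, P3=1, P4=3)
step 5: fire β:  (P0=0, P1=0, P2=4, P3=1, P4=3) → (P0=1, P1=0, P2=6, P3=2, P4=2)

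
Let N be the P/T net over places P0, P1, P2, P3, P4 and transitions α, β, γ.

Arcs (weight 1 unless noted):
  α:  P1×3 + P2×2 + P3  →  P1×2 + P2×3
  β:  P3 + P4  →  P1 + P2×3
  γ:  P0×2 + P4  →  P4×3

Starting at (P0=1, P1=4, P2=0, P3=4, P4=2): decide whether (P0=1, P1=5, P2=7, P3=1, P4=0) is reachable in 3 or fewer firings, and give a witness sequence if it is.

YES — reachable via ⟨β, α, β⟩ (3 firings)

step 1: fire β:  (P0=1, P1=4, P2=0, P3=4, P4=2) → (P0=1, P1=5, P2=3, P3=3, P4=1)
step 2: fire α:  (P0=1, P1=5, P2=3, P3=3, P4=1) → (P0=1, P1=4, P2=4, P3=2, P4=1)
step 3: fire β:  (P0=1, P1=4, P2=4, P3=2, P4=1) → (P0=1, P1=5, P2=7, P3=1, P4=0)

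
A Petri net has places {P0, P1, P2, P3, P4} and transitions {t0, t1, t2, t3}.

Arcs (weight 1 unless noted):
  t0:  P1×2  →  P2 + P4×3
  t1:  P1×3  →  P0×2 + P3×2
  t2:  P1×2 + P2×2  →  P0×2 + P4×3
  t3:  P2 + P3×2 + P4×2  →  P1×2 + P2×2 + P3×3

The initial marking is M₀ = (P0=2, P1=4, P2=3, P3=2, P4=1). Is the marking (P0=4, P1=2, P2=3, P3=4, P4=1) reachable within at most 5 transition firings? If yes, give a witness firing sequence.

depth 0: 1 marking
depth 1: 4 markings reached so far
depth 2: 8 markings reached so far
depth 3: 15 markings reached so far
depth 4: 23 markings reached so far
depth 5: 34 markings reached so far
target is not among the 34 markings reachable within 5 steps

NO — not reachable within 5 firings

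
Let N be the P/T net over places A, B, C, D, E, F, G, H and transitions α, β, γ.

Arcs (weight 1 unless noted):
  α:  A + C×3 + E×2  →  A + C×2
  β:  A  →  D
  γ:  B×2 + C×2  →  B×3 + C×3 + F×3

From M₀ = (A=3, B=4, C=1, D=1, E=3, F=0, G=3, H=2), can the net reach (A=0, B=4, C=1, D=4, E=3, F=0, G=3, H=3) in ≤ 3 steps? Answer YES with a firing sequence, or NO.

depth 0: 1 marking
depth 1: 2 markings reached so far
depth 2: 3 markings reached so far
depth 3: 4 markings reached so far
target is not among the 4 markings reachable within 3 steps

NO — not reachable within 3 firings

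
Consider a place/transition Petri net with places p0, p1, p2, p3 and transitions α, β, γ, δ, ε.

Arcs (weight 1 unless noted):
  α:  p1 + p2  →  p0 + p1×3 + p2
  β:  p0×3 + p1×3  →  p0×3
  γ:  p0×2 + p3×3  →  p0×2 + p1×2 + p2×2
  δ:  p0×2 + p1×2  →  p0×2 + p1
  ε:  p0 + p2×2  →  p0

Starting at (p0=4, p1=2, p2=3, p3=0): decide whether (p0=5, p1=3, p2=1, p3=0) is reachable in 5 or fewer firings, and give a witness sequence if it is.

step 1: fire α:  (p0=4, p1=2, p2=3, p3=0) → (p0=5, p1=4, p2=3, p3=0)
step 2: fire δ:  (p0=5, p1=4, p2=3, p3=0) → (p0=5, p1=3, p2=3, p3=0)
step 3: fire ε:  (p0=5, p1=3, p2=3, p3=0) → (p0=5, p1=3, p2=1, p3=0)

YES — reachable via ⟨α, δ, ε⟩ (3 firings)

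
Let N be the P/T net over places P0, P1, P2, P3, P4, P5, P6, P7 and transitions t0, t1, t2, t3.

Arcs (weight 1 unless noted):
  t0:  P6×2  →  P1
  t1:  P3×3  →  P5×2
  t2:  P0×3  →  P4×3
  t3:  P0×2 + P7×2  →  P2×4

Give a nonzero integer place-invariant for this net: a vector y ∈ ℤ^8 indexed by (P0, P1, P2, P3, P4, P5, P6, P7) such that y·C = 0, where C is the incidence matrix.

Incidence matrix C (rows=places, cols=transitions):
       t0   t1   t2   t3
   P0   0    0   -3   -2
   P1   1    0    0    0
   P2   0    0    0    4
   P3   0   -3    0    0
   P4   0    0    3    0
   P5   0    2    0    0
   P6  -2    0    0    0
   P7   0    0    0   -2

Candidate y = [2, 0, 1, 0, 2, 0, 0, 0]; check y·C column-wise:
  col t0: 2·0 + 0·1 + 1·0 + 2·0 + 0·-2 = 0
  col t1: 2·0 + 1·0 + 0·-3 + 2·0 + 0·2 = 0
  col t2: 2·-3 + 1·0 + 2·3 = 0
  col t3: 2·-2 + 1·4 + 2·0 + 0·-2 = 0

y = (P0:2, P1:0, P2:1, P3:0, P4:2, P5:0, P6:0, P7:0)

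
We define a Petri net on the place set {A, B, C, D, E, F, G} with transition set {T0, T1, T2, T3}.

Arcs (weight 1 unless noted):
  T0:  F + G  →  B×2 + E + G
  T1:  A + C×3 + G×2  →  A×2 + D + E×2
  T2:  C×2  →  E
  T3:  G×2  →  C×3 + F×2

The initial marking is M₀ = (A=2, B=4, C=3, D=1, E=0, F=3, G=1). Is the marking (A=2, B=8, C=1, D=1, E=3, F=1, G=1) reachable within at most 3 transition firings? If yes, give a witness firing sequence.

step 1: fire T0:  (A=2, B=4, C=3, D=1, E=0, F=3, G=1) → (A=2, B=6, C=3, D=1, E=1, F=2, G=1)
step 2: fire T0:  (A=2, B=6, C=3, D=1, E=1, F=2, G=1) → (A=2, B=8, C=3, D=1, E=2, F=1, G=1)
step 3: fire T2:  (A=2, B=8, C=3, D=1, E=2, F=1, G=1) → (A=2, B=8, C=1, D=1, E=3, F=1, G=1)

YES — reachable via ⟨T0, T0, T2⟩ (3 firings)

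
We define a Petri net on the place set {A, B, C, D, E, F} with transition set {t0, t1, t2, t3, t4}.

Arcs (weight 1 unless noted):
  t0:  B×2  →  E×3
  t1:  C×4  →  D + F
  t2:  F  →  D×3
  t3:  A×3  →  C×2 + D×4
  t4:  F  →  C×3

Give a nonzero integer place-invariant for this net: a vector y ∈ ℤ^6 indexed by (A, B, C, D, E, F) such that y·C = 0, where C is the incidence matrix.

y = (A:0, B:3, C:0, D:0, E:2, F:0)

Incidence matrix C (rows=places, cols=transitions):
       t0   t1   t2   t3   t4
    A   0    0    0   -3    0
    B  -2    0    0    0    0
    C   0   -4    0    2    3
    D   0    1    3    4    0
    E   3    0    0    0    0
    F   0    1   -1    0   -1

Candidate y = [0, 3, 0, 0, 2, 0]; check y·C column-wise:
  col t0: 3·-2 + 2·3 = 0
  col t1: 3·0 + 0·-4 + 0·1 + 2·0 + 0·1 = 0
  col t2: 3·0 + 0·3 + 2·0 + 0·-1 = 0
  col t3: 0·-3 + 3·0 + 0·2 + 0·4 + 2·0 = 0
  col t4: 3·0 + 0·3 + 2·0 + 0·-1 = 0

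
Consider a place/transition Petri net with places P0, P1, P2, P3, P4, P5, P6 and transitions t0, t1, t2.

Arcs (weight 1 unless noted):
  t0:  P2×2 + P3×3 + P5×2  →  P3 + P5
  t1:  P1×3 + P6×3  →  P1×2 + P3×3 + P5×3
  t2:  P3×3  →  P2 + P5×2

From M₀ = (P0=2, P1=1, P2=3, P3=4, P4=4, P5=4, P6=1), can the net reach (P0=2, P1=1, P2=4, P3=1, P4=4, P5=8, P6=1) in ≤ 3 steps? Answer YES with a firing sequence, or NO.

NO — not reachable within 3 firings

depth 0: 1 marking
depth 1: 3 markings reached so far
depth 2: 3 markings reached so far
(frontier empty at depth 2; search complete)
target is not among the 3 markings reachable within 3 steps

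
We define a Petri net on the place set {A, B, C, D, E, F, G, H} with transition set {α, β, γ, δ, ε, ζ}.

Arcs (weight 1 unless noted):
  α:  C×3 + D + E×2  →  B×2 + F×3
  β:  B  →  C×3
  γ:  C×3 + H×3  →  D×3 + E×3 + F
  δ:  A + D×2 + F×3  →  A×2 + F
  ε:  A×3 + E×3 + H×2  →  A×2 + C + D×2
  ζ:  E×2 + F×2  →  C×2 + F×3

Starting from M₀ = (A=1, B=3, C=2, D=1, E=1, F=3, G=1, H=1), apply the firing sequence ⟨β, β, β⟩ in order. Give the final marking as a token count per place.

step 1: fire β:  (A=1, B=3, C=2, D=1, E=1, F=3, G=1, H=1) → (A=1, B=2, C=5, D=1, E=1, F=3, G=1, H=1)
step 2: fire β:  (A=1, B=2, C=5, D=1, E=1, F=3, G=1, H=1) → (A=1, B=1, C=8, D=1, E=1, F=3, G=1, H=1)
step 3: fire β:  (A=1, B=1, C=8, D=1, E=1, F=3, G=1, H=1) → (A=1, B=0, C=11, D=1, E=1, F=3, G=1, H=1)

(A=1, B=0, C=11, D=1, E=1, F=3, G=1, H=1)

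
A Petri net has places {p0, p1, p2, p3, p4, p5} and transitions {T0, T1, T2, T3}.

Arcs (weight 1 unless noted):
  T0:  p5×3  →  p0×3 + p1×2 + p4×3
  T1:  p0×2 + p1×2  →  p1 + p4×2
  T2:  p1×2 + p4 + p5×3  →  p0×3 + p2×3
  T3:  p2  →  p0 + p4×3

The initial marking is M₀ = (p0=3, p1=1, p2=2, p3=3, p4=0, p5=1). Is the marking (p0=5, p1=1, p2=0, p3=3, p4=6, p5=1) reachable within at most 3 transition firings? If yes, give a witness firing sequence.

YES — reachable via ⟨T3, T3⟩ (2 firings)

step 1: fire T3:  (p0=3, p1=1, p2=2, p3=3, p4=0, p5=1) → (p0=4, p1=1, p2=1, p3=3, p4=3, p5=1)
step 2: fire T3:  (p0=4, p1=1, p2=1, p3=3, p4=3, p5=1) → (p0=5, p1=1, p2=0, p3=3, p4=6, p5=1)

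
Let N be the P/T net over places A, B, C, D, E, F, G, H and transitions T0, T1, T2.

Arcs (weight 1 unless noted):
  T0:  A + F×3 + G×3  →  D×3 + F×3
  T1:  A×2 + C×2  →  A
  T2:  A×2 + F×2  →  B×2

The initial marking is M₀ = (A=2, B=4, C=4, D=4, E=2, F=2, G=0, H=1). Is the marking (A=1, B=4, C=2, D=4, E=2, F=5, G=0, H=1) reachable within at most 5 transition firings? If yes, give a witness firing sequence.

depth 0: 1 marking
depth 1: 3 markings reached so far
depth 2: 3 markings reached so far
(frontier empty at depth 2; search complete)
target is not among the 3 markings reachable within 5 steps

NO — not reachable within 5 firings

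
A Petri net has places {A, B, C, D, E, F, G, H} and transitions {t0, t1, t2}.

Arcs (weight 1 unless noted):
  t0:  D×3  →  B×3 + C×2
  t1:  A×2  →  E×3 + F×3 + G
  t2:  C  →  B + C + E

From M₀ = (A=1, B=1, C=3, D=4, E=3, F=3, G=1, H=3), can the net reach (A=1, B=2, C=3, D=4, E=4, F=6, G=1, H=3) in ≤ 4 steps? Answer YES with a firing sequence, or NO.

depth 0: 1 marking
depth 1: 3 markings reached so far
depth 2: 5 markings reached so far
depth 3: 7 markings reached so far
depth 4: 9 markings reached so far
target is not among the 9 markings reachable within 4 steps

NO — not reachable within 4 firings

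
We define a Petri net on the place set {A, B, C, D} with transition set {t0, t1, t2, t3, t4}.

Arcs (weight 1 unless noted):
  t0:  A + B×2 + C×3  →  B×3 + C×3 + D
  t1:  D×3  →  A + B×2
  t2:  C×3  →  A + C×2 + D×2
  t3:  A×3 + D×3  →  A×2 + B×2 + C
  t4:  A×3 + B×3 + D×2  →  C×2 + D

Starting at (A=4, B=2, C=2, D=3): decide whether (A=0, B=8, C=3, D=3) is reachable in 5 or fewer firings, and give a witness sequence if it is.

depth 0: 1 marking
depth 1: 3 markings reached so far
depth 2: 5 markings reached so far
depth 3: 8 markings reached so far
depth 4: 14 markings reached so far
depth 5: 22 markings reached so far
target is not among the 22 markings reachable within 5 steps

NO — not reachable within 5 firings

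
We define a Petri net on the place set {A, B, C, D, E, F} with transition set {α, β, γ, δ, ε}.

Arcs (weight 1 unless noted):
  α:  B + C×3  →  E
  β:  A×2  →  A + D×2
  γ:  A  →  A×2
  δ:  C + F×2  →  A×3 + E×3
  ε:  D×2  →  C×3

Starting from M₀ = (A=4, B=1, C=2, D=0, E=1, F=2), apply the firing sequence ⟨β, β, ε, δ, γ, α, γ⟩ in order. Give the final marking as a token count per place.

(A=7, B=0, C=1, D=2, E=5, F=0)

step 1: fire β:  (A=4, B=1, C=2, D=0, E=1, F=2) → (A=3, B=1, C=2, D=2, E=1, F=2)
step 2: fire β:  (A=3, B=1, C=2, D=2, E=1, F=2) → (A=2, B=1, C=2, D=4, E=1, F=2)
step 3: fire ε:  (A=2, B=1, C=2, D=4, E=1, F=2) → (A=2, B=1, C=5, D=2, E=1, F=2)
step 4: fire δ:  (A=2, B=1, C=5, D=2, E=1, F=2) → (A=5, B=1, C=4, D=2, E=4, F=0)
step 5: fire γ:  (A=5, B=1, C=4, D=2, E=4, F=0) → (A=6, B=1, C=4, D=2, E=4, F=0)
step 6: fire α:  (A=6, B=1, C=4, D=2, E=4, F=0) → (A=6, B=0, C=1, D=2, E=5, F=0)
step 7: fire γ:  (A=6, B=0, C=1, D=2, E=5, F=0) → (A=7, B=0, C=1, D=2, E=5, F=0)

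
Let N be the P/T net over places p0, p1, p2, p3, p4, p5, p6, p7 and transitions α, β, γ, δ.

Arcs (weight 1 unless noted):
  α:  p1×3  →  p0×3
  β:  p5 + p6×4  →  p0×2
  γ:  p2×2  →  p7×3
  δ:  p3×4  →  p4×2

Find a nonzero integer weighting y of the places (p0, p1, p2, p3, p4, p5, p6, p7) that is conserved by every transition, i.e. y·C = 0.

Incidence matrix C (rows=places, cols=transitions):
        α    β    γ    δ
   p0   3    2    0    0
   p1  -3    0    0    0
   p2   0    0   -2    0
   p3   0    0    0   -4
   p4   0    0    0    2
   p5   0   -1    0    0
   p6   0   -4    0    0
   p7   0    0    3    0

Candidate y = [0, 0, 0, 1, 2, 0, 0, 0]; check y·C column-wise:
  col α: 0·3 + 0·-3 + 1·0 + 2·0 = 0
  col β: 0·2 + 1·0 + 2·0 + 0·-1 + 0·-4 = 0
  col γ: 0·-2 + 1·0 + 2·0 + 0·3 = 0
  col δ: 1·-4 + 2·2 = 0

y = (p0:0, p1:0, p2:0, p3:1, p4:2, p5:0, p6:0, p7:0)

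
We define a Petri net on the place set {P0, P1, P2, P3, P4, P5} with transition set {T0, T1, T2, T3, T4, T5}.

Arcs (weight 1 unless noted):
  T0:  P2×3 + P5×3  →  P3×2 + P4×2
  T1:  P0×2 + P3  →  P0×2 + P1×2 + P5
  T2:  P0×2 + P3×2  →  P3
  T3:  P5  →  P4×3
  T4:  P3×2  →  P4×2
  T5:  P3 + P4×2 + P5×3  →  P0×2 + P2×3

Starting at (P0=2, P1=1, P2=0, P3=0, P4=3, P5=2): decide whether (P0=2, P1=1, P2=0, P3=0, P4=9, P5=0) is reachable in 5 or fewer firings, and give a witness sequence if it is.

step 1: fire T3:  (P0=2, P1=1, P2=0, P3=0, P4=3, P5=2) → (P0=2, P1=1, P2=0, P3=0, P4=6, P5=1)
step 2: fire T3:  (P0=2, P1=1, P2=0, P3=0, P4=6, P5=1) → (P0=2, P1=1, P2=0, P3=0, P4=9, P5=0)

YES — reachable via ⟨T3, T3⟩ (2 firings)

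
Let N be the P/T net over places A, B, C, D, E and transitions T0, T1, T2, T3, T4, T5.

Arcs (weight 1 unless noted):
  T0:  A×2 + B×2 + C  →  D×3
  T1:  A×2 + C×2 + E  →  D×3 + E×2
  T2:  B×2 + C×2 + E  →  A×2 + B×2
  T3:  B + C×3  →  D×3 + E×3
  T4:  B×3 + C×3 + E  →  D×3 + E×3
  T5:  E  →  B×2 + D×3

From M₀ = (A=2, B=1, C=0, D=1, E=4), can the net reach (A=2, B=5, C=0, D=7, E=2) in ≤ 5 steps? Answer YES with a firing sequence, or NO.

YES — reachable via ⟨T5, T5⟩ (2 firings)

step 1: fire T5:  (A=2, B=1, C=0, D=1, E=4) → (A=2, B=3, C=0, D=4, E=3)
step 2: fire T5:  (A=2, B=3, C=0, D=4, E=3) → (A=2, B=5, C=0, D=7, E=2)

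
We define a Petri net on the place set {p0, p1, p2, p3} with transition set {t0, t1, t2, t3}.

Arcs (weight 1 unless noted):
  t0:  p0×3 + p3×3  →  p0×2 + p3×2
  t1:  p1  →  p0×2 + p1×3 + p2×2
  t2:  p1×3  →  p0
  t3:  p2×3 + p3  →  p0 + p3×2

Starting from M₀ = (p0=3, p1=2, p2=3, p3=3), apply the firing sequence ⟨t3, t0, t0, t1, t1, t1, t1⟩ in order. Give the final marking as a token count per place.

(p0=10, p1=10, p2=8, p3=2)

step 1: fire t3:  (p0=3, p1=2, p2=3, p3=3) → (p0=4, p1=2, p2=0, p3=4)
step 2: fire t0:  (p0=4, p1=2, p2=0, p3=4) → (p0=3, p1=2, p2=0, p3=3)
step 3: fire t0:  (p0=3, p1=2, p2=0, p3=3) → (p0=2, p1=2, p2=0, p3=2)
step 4: fire t1:  (p0=2, p1=2, p2=0, p3=2) → (p0=4, p1=4, p2=2, p3=2)
step 5: fire t1:  (p0=4, p1=4, p2=2, p3=2) → (p0=6, p1=6, p2=4, p3=2)
step 6: fire t1:  (p0=6, p1=6, p2=4, p3=2) → (p0=8, p1=8, p2=6, p3=2)
step 7: fire t1:  (p0=8, p1=8, p2=6, p3=2) → (p0=10, p1=10, p2=8, p3=2)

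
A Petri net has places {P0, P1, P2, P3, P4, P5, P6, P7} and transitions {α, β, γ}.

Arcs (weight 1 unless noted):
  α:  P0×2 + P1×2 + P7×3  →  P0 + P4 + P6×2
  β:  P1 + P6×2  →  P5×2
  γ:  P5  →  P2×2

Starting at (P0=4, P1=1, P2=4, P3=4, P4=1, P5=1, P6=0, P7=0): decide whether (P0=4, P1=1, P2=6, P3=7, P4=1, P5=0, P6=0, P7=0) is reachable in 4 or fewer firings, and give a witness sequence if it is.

NO — not reachable within 4 firings

depth 0: 1 marking
depth 1: 2 markings reached so far
depth 2: 2 markings reached so far
(frontier empty at depth 2; search complete)
target is not among the 2 markings reachable within 4 steps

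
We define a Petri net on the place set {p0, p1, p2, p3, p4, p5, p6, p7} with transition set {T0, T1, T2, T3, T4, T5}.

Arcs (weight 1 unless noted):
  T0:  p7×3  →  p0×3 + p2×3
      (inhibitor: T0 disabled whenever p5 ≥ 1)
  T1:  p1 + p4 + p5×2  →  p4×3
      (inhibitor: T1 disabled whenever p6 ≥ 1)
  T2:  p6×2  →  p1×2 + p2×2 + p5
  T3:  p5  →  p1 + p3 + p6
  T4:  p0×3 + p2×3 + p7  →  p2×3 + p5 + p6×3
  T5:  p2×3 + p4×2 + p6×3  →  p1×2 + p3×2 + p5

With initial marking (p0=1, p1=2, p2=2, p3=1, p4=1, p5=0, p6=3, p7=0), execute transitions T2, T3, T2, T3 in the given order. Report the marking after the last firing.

step 1: fire T2:  (p0=1, p1=2, p2=2, p3=1, p4=1, p5=0, p6=3, p7=0) → (p0=1, p1=4, p2=4, p3=1, p4=1, p5=1, p6=1, p7=0)
step 2: fire T3:  (p0=1, p1=4, p2=4, p3=1, p4=1, p5=1, p6=1, p7=0) → (p0=1, p1=5, p2=4, p3=2, p4=1, p5=0, p6=2, p7=0)
step 3: fire T2:  (p0=1, p1=5, p2=4, p3=2, p4=1, p5=0, p6=2, p7=0) → (p0=1, p1=7, p2=6, p3=2, p4=1, p5=1, p6=0, p7=0)
step 4: fire T3:  (p0=1, p1=7, p2=6, p3=2, p4=1, p5=1, p6=0, p7=0) → (p0=1, p1=8, p2=6, p3=3, p4=1, p5=0, p6=1, p7=0)

(p0=1, p1=8, p2=6, p3=3, p4=1, p5=0, p6=1, p7=0)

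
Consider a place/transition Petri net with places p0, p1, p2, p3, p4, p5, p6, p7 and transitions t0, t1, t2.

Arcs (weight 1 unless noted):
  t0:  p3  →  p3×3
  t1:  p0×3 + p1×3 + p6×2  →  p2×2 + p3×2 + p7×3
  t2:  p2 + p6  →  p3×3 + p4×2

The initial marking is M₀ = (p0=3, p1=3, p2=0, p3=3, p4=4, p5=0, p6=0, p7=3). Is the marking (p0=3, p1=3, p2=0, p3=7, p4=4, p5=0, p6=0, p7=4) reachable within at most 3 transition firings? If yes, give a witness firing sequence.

depth 0: 1 marking
depth 1: 2 markings reached so far
depth 2: 3 markings reached so far
depth 3: 4 markings reached so far
target is not among the 4 markings reachable within 3 steps

NO — not reachable within 3 firings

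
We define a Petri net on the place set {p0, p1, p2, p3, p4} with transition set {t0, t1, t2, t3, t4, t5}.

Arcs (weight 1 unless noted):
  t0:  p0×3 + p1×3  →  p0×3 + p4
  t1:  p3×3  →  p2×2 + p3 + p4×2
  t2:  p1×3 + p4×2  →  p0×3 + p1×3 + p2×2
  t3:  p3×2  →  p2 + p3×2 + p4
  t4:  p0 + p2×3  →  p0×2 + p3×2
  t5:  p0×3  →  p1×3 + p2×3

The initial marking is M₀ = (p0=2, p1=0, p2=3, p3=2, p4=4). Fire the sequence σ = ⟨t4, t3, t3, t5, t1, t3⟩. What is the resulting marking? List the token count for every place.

(p0=0, p1=3, p2=8, p3=2, p4=9)

step 1: fire t4:  (p0=2, p1=0, p2=3, p3=2, p4=4) → (p0=3, p1=0, p2=0, p3=4, p4=4)
step 2: fire t3:  (p0=3, p1=0, p2=0, p3=4, p4=4) → (p0=3, p1=0, p2=1, p3=4, p4=5)
step 3: fire t3:  (p0=3, p1=0, p2=1, p3=4, p4=5) → (p0=3, p1=0, p2=2, p3=4, p4=6)
step 4: fire t5:  (p0=3, p1=0, p2=2, p3=4, p4=6) → (p0=0, p1=3, p2=5, p3=4, p4=6)
step 5: fire t1:  (p0=0, p1=3, p2=5, p3=4, p4=6) → (p0=0, p1=3, p2=7, p3=2, p4=8)
step 6: fire t3:  (p0=0, p1=3, p2=7, p3=2, p4=8) → (p0=0, p1=3, p2=8, p3=2, p4=9)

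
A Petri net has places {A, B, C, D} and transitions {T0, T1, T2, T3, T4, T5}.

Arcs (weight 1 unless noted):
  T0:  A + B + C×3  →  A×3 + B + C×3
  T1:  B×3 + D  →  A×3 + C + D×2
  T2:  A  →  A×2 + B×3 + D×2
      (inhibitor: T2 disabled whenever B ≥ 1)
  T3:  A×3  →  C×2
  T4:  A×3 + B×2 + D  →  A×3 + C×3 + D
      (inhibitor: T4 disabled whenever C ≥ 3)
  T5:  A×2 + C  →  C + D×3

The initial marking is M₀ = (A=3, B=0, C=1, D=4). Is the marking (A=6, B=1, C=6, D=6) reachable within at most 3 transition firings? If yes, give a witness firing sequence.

NO — not reachable within 3 firings

depth 0: 1 marking
depth 1: 4 markings reached so far
depth 2: 8 markings reached so far
depth 3: 16 markings reached so far
target is not among the 16 markings reachable within 3 steps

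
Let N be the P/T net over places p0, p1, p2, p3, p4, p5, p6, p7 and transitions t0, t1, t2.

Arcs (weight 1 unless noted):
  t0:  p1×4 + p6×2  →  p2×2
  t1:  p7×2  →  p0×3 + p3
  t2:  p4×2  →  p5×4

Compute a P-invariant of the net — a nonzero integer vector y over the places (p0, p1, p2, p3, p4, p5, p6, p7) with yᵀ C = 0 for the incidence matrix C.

y = (p0:0, p1:1, p2:2, p3:0, p4:0, p5:0, p6:0, p7:0)

Incidence matrix C (rows=places, cols=transitions):
       t0   t1   t2
   p0   0    3    0
   p1  -4    0    0
   p2   2    0    0
   p3   0    1    0
   p4   0    0   -2
   p5   0    0    4
   p6  -2    0    0
   p7   0   -2    0

Candidate y = [0, 1, 2, 0, 0, 0, 0, 0]; check y·C column-wise:
  col t0: 1·-4 + 2·2 + 0·-2 = 0
  col t1: 0·3 + 1·0 + 2·0 + 0·1 + 0·-2 = 0
  col t2: 1·0 + 2·0 + 0·-2 + 0·4 = 0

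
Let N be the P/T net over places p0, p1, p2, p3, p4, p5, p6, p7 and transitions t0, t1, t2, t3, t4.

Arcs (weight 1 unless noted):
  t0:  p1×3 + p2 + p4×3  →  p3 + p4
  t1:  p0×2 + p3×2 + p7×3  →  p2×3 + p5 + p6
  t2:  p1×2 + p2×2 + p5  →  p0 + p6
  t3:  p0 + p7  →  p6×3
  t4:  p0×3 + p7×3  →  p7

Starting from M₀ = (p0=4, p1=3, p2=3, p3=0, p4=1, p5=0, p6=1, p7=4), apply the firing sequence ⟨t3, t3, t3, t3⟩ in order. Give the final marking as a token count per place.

(p0=0, p1=3, p2=3, p3=0, p4=1, p5=0, p6=13, p7=0)

step 1: fire t3:  (p0=4, p1=3, p2=3, p3=0, p4=1, p5=0, p6=1, p7=4) → (p0=3, p1=3, p2=3, p3=0, p4=1, p5=0, p6=4, p7=3)
step 2: fire t3:  (p0=3, p1=3, p2=3, p3=0, p4=1, p5=0, p6=4, p7=3) → (p0=2, p1=3, p2=3, p3=0, p4=1, p5=0, p6=7, p7=2)
step 3: fire t3:  (p0=2, p1=3, p2=3, p3=0, p4=1, p5=0, p6=7, p7=2) → (p0=1, p1=3, p2=3, p3=0, p4=1, p5=0, p6=10, p7=1)
step 4: fire t3:  (p0=1, p1=3, p2=3, p3=0, p4=1, p5=0, p6=10, p7=1) → (p0=0, p1=3, p2=3, p3=0, p4=1, p5=0, p6=13, p7=0)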